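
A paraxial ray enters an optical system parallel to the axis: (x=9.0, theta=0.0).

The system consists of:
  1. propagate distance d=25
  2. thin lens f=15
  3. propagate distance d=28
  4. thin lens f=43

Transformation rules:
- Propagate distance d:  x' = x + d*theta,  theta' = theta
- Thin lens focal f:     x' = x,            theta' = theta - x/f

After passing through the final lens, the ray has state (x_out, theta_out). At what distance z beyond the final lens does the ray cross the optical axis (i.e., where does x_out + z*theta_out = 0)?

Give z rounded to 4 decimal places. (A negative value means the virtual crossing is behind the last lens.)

Initial: x=9.0000 theta=0.0000
After 1 (propagate distance d=25): x=9.0000 theta=0.0000
After 2 (thin lens f=15): x=9.0000 theta=-0.6000
After 3 (propagate distance d=28): x=-7.8000 theta=-0.6000
After 4 (thin lens f=43): x=-7.8000 theta=-18/43 (≈-0.4186)
z_focus = -x_out/theta_out = -(-7.8000)/(-18/43) = -559/30 ≈ -18.6333
Rounded to 4 decimal places: z = -18.6333

Answer: -18.6333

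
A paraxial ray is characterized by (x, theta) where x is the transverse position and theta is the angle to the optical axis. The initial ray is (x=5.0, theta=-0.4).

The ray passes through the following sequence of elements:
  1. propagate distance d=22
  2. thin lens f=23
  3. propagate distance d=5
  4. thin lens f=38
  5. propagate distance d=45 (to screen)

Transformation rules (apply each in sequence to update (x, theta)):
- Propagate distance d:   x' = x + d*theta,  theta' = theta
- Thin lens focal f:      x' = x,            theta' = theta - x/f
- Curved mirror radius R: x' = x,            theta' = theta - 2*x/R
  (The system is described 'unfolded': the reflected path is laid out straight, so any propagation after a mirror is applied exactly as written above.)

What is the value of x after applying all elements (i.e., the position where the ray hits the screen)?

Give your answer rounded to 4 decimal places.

Initial: x=5.0000 theta=-0.4000
After 1 (propagate distance d=22): x=-3.8000 theta=-0.4000
After 2 (thin lens f=23): x=-3.8000 theta=-27/115 (≈-0.2348)
After 3 (propagate distance d=5): x=-572/115 (≈-4.9739) theta=-27/115 (≈-0.2348)
After 4 (thin lens f=38): x=-572/115 (≈-4.9739) theta=-227/2185 (≈-0.1039)
After 5 (propagate distance d=45 (to screen)): x=-21083/2185 (≈-9.6490) theta=-227/2185 (≈-0.1039)
Rounded to 4 decimal places: x = -9.6490

Answer: -9.6490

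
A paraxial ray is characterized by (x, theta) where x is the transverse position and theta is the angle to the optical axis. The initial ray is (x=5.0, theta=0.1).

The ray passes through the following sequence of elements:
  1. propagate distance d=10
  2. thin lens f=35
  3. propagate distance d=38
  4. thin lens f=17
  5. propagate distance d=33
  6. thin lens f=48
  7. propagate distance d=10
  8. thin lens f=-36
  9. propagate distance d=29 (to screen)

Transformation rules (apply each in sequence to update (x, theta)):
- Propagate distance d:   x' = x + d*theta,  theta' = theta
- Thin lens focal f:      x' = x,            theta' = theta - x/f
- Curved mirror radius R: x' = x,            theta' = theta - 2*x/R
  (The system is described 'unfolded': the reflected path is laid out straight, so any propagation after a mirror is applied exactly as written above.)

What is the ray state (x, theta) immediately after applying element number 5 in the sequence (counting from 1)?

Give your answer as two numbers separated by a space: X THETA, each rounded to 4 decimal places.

Initial: x=5.0000 theta=0.1000
After 1 (propagate distance d=10): x=6.0000 theta=0.1000
After 2 (thin lens f=35): x=6.0000 theta=-1/14 (≈-0.0714)
After 3 (propagate distance d=38): x=23/7 (≈3.2857) theta=-1/14 (≈-0.0714)
After 4 (thin lens f=17): x=23/7 (≈3.2857) theta=-9/34 (≈-0.2647)
After 5 (propagate distance d=33): x=-1297/238 (≈-5.4496) theta=-9/34 (≈-0.2647)
Rounded to 4 decimal places: x = -5.4496, theta = -0.2647

Answer: -5.4496 -0.2647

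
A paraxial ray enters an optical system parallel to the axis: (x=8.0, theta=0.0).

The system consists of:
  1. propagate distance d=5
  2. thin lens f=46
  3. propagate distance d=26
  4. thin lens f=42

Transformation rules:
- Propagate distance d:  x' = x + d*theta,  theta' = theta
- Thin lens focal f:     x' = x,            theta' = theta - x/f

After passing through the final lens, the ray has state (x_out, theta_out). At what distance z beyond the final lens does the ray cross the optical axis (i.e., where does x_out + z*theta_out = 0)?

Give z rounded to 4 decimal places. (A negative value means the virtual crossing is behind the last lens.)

Answer: 13.5484

Derivation:
Initial: x=8.0000 theta=0.0000
After 1 (propagate distance d=5): x=8.0000 theta=0.0000
After 2 (thin lens f=46): x=8.0000 theta=-4/23 (≈-0.1739)
After 3 (propagate distance d=26): x=80/23 (≈3.4783) theta=-4/23 (≈-0.1739)
After 4 (thin lens f=42): x=80/23 (≈3.4783) theta=-124/483 (≈-0.2567)
z_focus = -x_out/theta_out = -(80/23)/(-124/483) = 420/31 ≈ 13.5484
Rounded to 4 decimal places: z = 13.5484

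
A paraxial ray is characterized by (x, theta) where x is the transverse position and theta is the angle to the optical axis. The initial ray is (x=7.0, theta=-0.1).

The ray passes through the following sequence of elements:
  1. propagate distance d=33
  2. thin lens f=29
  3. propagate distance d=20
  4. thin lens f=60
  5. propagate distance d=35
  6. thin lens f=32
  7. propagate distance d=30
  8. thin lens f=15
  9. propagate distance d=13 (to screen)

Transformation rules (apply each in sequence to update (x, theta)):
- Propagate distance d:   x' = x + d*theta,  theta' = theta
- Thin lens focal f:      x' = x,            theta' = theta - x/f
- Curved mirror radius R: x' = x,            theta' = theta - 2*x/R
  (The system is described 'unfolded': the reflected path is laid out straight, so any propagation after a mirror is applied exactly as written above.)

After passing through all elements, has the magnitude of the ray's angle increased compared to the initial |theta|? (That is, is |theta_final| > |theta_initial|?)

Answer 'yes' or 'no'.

Answer: yes

Derivation:
Initial: x=7.0000 theta=-0.1000
After 1 (propagate distance d=33): x=3.7000 theta=-0.1000
After 2 (thin lens f=29): x=3.7000 theta=-33/145 (≈-0.2276)
After 3 (propagate distance d=20): x=-247/290 (≈-0.8517) theta=-33/145 (≈-0.2276)
After 4 (thin lens f=60): x=-247/290 (≈-0.8517) theta=-3713/17400 (≈-0.2134)
After 5 (propagate distance d=35): x=-5791/696 (≈-8.3204) theta=-3713/17400 (≈-0.2134)
After 6 (thin lens f=32): x=-5791/696 (≈-8.3204) theta=8653/185600 (≈0.0466)
After 7 (propagate distance d=30): x=-385403/55680 (≈-6.9217) theta=8653/185600 (≈0.0466)
After 8 (thin lens f=15): x=-385403/55680 (≈-6.9217) theta=848683/1670400 (≈0.5081)
After 9 (propagate distance d=13 (to screen)): x=-529211/1670400 (≈-0.3168) theta=848683/1670400 (≈0.5081)
|theta_initial|=0.1000 |theta_final|=848683/1670400 (≈0.5081) -> increased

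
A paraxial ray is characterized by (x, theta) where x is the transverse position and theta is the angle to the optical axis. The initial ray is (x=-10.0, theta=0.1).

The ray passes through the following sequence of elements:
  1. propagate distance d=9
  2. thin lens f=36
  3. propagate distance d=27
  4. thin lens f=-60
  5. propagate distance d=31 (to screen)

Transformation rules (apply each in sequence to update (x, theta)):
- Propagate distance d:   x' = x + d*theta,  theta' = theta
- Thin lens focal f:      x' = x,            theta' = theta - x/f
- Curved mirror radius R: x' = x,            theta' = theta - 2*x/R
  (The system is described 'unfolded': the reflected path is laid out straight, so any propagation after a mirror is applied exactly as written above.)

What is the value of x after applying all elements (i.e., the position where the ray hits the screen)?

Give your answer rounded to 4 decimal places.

Initial: x=-10.0000 theta=0.1000
After 1 (propagate distance d=9): x=-9.1000 theta=0.1000
After 2 (thin lens f=36): x=-9.1000 theta=127/360 (≈0.3528)
After 3 (propagate distance d=27): x=0.4250 theta=127/360 (≈0.3528)
After 4 (thin lens f=-60): x=0.4250 theta=2591/7200 (≈0.3599)
After 5 (propagate distance d=31 (to screen)): x=83381/7200 (≈11.5807) theta=2591/7200 (≈0.3599)
Rounded to 4 decimal places: x = 11.5807

Answer: 11.5807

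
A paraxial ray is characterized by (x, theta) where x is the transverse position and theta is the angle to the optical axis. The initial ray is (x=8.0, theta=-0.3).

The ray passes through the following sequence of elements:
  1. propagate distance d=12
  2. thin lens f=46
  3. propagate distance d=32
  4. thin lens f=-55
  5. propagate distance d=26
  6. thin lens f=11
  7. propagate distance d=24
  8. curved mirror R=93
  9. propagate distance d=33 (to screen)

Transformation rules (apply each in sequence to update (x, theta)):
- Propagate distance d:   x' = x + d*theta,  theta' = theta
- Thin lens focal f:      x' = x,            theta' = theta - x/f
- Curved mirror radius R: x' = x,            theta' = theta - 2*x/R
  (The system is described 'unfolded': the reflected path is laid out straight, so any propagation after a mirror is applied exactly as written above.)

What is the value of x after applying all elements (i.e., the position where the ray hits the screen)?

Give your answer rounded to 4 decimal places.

Answer: 53.2463

Derivation:
Initial: x=8.0000 theta=-0.3000
After 1 (propagate distance d=12): x=4.4000 theta=-0.3000
After 2 (thin lens f=46): x=4.4000 theta=-91/230 (≈-0.3957)
After 3 (propagate distance d=32): x=-190/23 (≈-8.2609) theta=-91/230 (≈-0.3957)
After 4 (thin lens f=-55): x=-190/23 (≈-8.2609) theta=-1381/2530 (≈-0.5458)
After 5 (propagate distance d=26): x=-28403/1265 (≈-22.4530) theta=-1381/2530 (≈-0.5458)
After 6 (thin lens f=11): x=-28403/1265 (≈-22.4530) theta=8323/5566 (≈1.4953)
After 7 (propagate distance d=24): x=186947/13915 (≈13.4349) theta=8323/5566 (≈1.4953)
After 8 (curved mirror R=93): x=186947/13915 (≈13.4349) theta=3122407/2588190 (≈1.2064)
After 9 (propagate distance d=33 (to screen)): x=45937191/862730 (≈53.2463) theta=3122407/2588190 (≈1.2064)
Rounded to 4 decimal places: x = 53.2463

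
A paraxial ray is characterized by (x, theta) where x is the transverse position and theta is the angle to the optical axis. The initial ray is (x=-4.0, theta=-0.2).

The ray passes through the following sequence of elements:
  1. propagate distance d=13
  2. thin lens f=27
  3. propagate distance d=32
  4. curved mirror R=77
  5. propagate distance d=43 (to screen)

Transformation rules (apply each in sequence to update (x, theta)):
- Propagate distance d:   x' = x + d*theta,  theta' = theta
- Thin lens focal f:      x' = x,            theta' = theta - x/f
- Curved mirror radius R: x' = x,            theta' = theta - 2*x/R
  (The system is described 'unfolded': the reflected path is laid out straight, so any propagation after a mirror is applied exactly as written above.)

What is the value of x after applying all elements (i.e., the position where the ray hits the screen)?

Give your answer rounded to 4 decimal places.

Answer: 2.5163

Derivation:
Initial: x=-4.0000 theta=-0.2000
After 1 (propagate distance d=13): x=-6.6000 theta=-0.2000
After 2 (thin lens f=27): x=-6.6000 theta=2/45 (≈0.0444)
After 3 (propagate distance d=32): x=-233/45 (≈-5.1778) theta=2/45 (≈0.0444)
After 4 (curved mirror R=77): x=-233/45 (≈-5.1778) theta=124/693 (≈0.1789)
After 5 (propagate distance d=43 (to screen)): x=8719/3465 (≈2.5163) theta=124/693 (≈0.1789)
Rounded to 4 decimal places: x = 2.5163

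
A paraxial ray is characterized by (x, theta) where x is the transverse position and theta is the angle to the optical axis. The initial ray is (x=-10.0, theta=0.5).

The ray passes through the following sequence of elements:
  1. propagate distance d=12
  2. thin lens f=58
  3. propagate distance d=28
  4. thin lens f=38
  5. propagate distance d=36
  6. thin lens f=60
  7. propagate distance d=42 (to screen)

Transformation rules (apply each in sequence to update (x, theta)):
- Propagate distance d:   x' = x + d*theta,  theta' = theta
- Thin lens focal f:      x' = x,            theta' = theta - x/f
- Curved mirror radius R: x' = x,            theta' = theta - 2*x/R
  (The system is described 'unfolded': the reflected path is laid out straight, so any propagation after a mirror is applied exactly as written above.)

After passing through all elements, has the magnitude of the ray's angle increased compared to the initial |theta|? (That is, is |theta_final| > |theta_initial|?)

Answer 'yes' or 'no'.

Answer: no

Derivation:
Initial: x=-10.0000 theta=0.5000
After 1 (propagate distance d=12): x=-4.0000 theta=0.5000
After 2 (thin lens f=58): x=-4.0000 theta=33/58 (≈0.5690)
After 3 (propagate distance d=28): x=346/29 (≈11.9310) theta=33/58 (≈0.5690)
After 4 (thin lens f=38): x=346/29 (≈11.9310) theta=281/1102 (≈0.2550)
After 5 (propagate distance d=36): x=11632/551 (≈21.1107) theta=281/1102 (≈0.2550)
After 6 (thin lens f=60): x=11632/551 (≈21.1107) theta=-1601/16530 (≈-0.0969)
After 7 (propagate distance d=42 (to screen)): x=46953/2755 (≈17.0428) theta=-1601/16530 (≈-0.0969)
|theta_initial|=0.5000 |theta_final|=1601/16530 (≈0.0969) -> not increased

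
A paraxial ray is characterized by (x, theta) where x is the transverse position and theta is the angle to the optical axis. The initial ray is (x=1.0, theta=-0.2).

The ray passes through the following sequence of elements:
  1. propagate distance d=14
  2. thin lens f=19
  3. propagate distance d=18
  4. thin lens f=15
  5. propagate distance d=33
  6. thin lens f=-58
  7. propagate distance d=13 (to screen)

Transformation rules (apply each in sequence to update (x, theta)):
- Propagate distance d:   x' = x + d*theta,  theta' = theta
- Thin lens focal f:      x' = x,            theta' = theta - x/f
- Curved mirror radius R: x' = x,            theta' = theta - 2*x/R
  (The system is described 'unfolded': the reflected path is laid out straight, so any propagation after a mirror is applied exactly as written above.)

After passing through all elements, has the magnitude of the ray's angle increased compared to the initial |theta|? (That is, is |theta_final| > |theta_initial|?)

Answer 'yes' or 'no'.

Answer: no

Derivation:
Initial: x=1.0000 theta=-0.2000
After 1 (propagate distance d=14): x=-1.8000 theta=-0.2000
After 2 (thin lens f=19): x=-1.8000 theta=-2/19 (≈-0.1053)
After 3 (propagate distance d=18): x=-351/95 (≈-3.6947) theta=-2/19 (≈-0.1053)
After 4 (thin lens f=15): x=-351/95 (≈-3.6947) theta=67/475 (≈0.1411)
After 5 (propagate distance d=33): x=0.9600 theta=67/475 (≈0.1411)
After 6 (thin lens f=-58): x=0.9600 theta=2171/13775 (≈0.1576)
After 7 (propagate distance d=13 (to screen)): x=41447/13775 (≈3.0089) theta=2171/13775 (≈0.1576)
|theta_initial|=0.2000 |theta_final|=2171/13775 (≈0.1576) -> not increased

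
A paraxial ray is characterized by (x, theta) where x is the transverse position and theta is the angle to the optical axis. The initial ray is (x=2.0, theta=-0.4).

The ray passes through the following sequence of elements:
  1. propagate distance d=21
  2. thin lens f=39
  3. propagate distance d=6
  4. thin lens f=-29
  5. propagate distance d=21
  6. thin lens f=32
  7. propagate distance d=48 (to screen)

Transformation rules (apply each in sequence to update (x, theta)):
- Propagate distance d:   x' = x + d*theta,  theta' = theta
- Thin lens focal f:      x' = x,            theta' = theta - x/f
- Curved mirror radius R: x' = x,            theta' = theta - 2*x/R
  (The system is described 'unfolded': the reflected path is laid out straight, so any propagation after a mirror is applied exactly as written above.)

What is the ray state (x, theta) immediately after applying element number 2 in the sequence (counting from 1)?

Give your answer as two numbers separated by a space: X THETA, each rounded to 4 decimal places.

Answer: -6.4000 -0.2359

Derivation:
Initial: x=2.0000 theta=-0.4000
After 1 (propagate distance d=21): x=-6.4000 theta=-0.4000
After 2 (thin lens f=39): x=-6.4000 theta=-46/195 (≈-0.2359)
Rounded to 4 decimal places: x = -6.4000, theta = -0.2359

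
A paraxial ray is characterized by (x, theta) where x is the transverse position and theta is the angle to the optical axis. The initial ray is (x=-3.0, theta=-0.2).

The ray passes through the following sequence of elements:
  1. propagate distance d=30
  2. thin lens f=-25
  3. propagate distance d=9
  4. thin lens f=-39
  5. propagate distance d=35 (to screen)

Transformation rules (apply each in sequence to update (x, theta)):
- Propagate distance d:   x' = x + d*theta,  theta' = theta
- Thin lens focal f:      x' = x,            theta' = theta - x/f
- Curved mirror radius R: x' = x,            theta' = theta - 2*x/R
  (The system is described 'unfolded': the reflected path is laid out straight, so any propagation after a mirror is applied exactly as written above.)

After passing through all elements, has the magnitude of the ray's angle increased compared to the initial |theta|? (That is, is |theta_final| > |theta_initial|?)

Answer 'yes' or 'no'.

Answer: yes

Derivation:
Initial: x=-3.0000 theta=-0.2000
After 1 (propagate distance d=30): x=-9.0000 theta=-0.2000
After 2 (thin lens f=-25): x=-9.0000 theta=-0.5600
After 3 (propagate distance d=9): x=-14.0400 theta=-0.5600
After 4 (thin lens f=-39): x=-14.0400 theta=-0.9200
After 5 (propagate distance d=35 (to screen)): x=-46.2400 theta=-0.9200
|theta_initial|=0.2000 |theta_final|=0.9200 -> increased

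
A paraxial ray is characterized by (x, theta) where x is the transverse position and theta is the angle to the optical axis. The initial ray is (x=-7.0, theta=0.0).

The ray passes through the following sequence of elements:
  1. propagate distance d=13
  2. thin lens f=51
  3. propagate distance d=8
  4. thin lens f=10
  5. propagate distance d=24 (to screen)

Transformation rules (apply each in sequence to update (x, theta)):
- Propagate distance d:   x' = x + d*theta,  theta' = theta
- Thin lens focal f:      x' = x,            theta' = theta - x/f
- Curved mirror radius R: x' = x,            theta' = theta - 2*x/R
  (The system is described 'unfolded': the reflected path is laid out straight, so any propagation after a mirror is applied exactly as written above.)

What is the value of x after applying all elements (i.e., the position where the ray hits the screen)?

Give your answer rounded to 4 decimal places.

Initial: x=-7.0000 theta=0.0000
After 1 (propagate distance d=13): x=-7.0000 theta=0.0000
After 2 (thin lens f=51): x=-7.0000 theta=7/51 (≈0.1373)
After 3 (propagate distance d=8): x=-301/51 (≈-5.9020) theta=7/51 (≈0.1373)
After 4 (thin lens f=10): x=-301/51 (≈-5.9020) theta=371/510 (≈0.7275)
After 5 (propagate distance d=24 (to screen)): x=2947/255 (≈11.5569) theta=371/510 (≈0.7275)
Rounded to 4 decimal places: x = 11.5569

Answer: 11.5569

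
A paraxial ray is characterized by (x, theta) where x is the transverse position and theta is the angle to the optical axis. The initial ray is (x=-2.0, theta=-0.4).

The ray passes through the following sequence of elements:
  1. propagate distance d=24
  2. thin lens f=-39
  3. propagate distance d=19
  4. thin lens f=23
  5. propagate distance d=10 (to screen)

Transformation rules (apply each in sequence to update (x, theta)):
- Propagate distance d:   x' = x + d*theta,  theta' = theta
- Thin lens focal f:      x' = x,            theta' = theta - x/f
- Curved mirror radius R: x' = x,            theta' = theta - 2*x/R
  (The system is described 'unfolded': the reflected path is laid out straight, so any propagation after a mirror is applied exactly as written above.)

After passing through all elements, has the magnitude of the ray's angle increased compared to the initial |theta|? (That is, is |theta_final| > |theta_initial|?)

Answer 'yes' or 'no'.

Initial: x=-2.0000 theta=-0.4000
After 1 (propagate distance d=24): x=-11.6000 theta=-0.4000
After 2 (thin lens f=-39): x=-11.6000 theta=-136/195 (≈-0.6974)
After 3 (propagate distance d=19): x=-4846/195 (≈-24.8513) theta=-136/195 (≈-0.6974)
After 4 (thin lens f=23): x=-4846/195 (≈-24.8513) theta=1718/4485 (≈0.3831)
After 5 (propagate distance d=10 (to screen)): x=-31426/1495 (≈-21.0207) theta=1718/4485 (≈0.3831)
|theta_initial|=0.4000 |theta_final|=1718/4485 (≈0.3831) -> not increased

Answer: no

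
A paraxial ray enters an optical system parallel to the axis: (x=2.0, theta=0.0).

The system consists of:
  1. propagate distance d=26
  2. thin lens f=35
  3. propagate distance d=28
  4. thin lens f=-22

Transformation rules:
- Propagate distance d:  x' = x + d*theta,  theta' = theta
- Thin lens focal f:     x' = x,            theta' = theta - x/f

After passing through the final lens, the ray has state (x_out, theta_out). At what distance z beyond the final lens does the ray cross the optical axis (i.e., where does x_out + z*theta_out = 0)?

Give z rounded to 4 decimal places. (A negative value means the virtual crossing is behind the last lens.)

Initial: x=2.0000 theta=0.0000
After 1 (propagate distance d=26): x=2.0000 theta=0.0000
After 2 (thin lens f=35): x=2.0000 theta=-2/35 (≈-0.0571)
After 3 (propagate distance d=28): x=0.4000 theta=-2/35 (≈-0.0571)
After 4 (thin lens f=-22): x=0.4000 theta=-3/77 (≈-0.0390)
z_focus = -x_out/theta_out = -(0.4000)/(-3/77) = 154/15 ≈ 10.2667
Rounded to 4 decimal places: z = 10.2667

Answer: 10.2667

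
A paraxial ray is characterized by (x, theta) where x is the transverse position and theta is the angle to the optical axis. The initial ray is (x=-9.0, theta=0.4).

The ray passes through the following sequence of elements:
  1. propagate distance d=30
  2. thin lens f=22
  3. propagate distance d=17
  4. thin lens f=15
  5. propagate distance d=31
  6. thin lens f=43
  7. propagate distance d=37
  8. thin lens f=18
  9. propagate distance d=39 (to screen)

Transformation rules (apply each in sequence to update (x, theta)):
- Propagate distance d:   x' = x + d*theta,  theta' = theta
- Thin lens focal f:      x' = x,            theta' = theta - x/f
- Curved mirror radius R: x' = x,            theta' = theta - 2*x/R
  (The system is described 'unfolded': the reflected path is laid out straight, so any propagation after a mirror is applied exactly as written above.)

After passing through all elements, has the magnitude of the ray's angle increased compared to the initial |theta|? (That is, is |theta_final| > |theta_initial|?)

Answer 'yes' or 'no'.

Initial: x=-9.0000 theta=0.4000
After 1 (propagate distance d=30): x=3.0000 theta=0.4000
After 2 (thin lens f=22): x=3.0000 theta=29/110 (≈0.2636)
After 3 (propagate distance d=17): x=823/110 (≈7.4818) theta=29/110 (≈0.2636)
After 4 (thin lens f=15): x=823/110 (≈7.4818) theta=-194/825 (≈-0.2352)
After 5 (propagate distance d=31): x=317/1650 (≈0.1921) theta=-194/825 (≈-0.2352)
After 6 (thin lens f=43): x=317/1650 (≈0.1921) theta=-5667/23650 (≈-0.2396)
After 7 (propagate distance d=37): x=-27973/3225 (≈-8.6738) theta=-5667/23650 (≈-0.2396)
After 8 (thin lens f=18): x=-27973/3225 (≈-8.6738) theta=77347/319275 (≈0.2423)
After 9 (propagate distance d=39 (to screen)): x=82402/106425 (≈0.7743) theta=77347/319275 (≈0.2423)
|theta_initial|=0.4000 |theta_final|=77347/319275 (≈0.2423) -> not increased

Answer: no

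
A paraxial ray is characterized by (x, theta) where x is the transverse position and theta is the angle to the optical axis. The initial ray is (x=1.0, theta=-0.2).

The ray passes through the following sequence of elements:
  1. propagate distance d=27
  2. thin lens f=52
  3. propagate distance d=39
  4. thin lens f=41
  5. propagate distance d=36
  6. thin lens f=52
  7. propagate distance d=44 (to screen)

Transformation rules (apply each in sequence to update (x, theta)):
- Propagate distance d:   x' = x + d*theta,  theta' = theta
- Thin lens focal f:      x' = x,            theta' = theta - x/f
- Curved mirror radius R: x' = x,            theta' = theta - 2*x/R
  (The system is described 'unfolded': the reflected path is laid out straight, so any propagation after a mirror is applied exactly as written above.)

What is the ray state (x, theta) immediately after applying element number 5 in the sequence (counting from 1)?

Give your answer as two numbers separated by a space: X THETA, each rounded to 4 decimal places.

Answer: -5.2392 0.1017

Derivation:
Initial: x=1.0000 theta=-0.2000
After 1 (propagate distance d=27): x=-4.4000 theta=-0.2000
After 2 (thin lens f=52): x=-4.4000 theta=-3/26 (≈-0.1154)
After 3 (propagate distance d=39): x=-8.9000 theta=-3/26 (≈-0.1154)
After 4 (thin lens f=41): x=-8.9000 theta=271/2665 (≈0.1017)
After 5 (propagate distance d=36): x=-5585/1066 (≈-5.2392) theta=271/2665 (≈0.1017)
Rounded to 4 decimal places: x = -5.2392, theta = 0.1017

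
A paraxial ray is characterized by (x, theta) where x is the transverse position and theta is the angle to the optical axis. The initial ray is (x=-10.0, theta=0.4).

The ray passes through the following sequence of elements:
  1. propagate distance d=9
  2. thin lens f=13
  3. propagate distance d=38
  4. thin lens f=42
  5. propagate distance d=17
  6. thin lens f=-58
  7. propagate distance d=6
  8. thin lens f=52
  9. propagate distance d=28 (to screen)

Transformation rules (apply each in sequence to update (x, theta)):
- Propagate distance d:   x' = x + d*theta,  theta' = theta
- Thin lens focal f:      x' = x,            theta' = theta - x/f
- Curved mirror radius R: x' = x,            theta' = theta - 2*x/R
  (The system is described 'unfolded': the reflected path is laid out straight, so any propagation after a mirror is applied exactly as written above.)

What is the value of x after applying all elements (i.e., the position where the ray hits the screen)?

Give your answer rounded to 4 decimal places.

Initial: x=-10.0000 theta=0.4000
After 1 (propagate distance d=9): x=-6.4000 theta=0.4000
After 2 (thin lens f=13): x=-6.4000 theta=58/65 (≈0.8923)
After 3 (propagate distance d=38): x=1788/65 (≈27.5077) theta=58/65 (≈0.8923)
After 4 (thin lens f=42): x=1788/65 (≈27.5077) theta=108/455 (≈0.2374)
After 5 (propagate distance d=17): x=1104/35 (≈31.5429) theta=108/455 (≈0.2374)
After 6 (thin lens f=-58): x=1104/35 (≈31.5429) theta=10308/13195 (≈0.7812)
After 7 (propagate distance d=6): x=478056/13195 (≈36.2301) theta=10308/13195 (≈0.7812)
After 8 (thin lens f=52): x=478056/13195 (≈36.2301) theta=414/4901 (≈0.0845)
After 9 (propagate distance d=28 (to screen)): x=6620448/171535 (≈38.5953) theta=414/4901 (≈0.0845)
Rounded to 4 decimal places: x = 38.5953

Answer: 38.5953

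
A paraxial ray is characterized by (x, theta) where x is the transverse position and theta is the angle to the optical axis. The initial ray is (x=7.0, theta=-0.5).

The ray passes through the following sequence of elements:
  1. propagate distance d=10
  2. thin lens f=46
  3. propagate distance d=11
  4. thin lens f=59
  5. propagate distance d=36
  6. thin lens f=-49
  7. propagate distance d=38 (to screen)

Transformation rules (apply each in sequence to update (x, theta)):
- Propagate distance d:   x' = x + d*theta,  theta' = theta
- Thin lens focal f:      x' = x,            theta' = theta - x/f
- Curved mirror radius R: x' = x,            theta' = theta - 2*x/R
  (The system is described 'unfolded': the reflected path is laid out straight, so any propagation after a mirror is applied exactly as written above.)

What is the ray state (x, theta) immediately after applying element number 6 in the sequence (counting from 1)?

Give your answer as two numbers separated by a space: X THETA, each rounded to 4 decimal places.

Answer: -21.1161 -0.9070

Derivation:
Initial: x=7.0000 theta=-0.5000
After 1 (propagate distance d=10): x=2.0000 theta=-0.5000
After 2 (thin lens f=46): x=2.0000 theta=-25/46 (≈-0.5435)
After 3 (propagate distance d=11): x=-183/46 (≈-3.9783) theta=-25/46 (≈-0.5435)
After 4 (thin lens f=59): x=-183/46 (≈-3.9783) theta=-646/1357 (≈-0.4761)
After 5 (propagate distance d=36): x=-57309/2714 (≈-21.1161) theta=-646/1357 (≈-0.4761)
After 6 (thin lens f=-49): x=-57309/2714 (≈-21.1161) theta=-17231/18998 (≈-0.9070)
Rounded to 4 decimal places: x = -21.1161, theta = -0.9070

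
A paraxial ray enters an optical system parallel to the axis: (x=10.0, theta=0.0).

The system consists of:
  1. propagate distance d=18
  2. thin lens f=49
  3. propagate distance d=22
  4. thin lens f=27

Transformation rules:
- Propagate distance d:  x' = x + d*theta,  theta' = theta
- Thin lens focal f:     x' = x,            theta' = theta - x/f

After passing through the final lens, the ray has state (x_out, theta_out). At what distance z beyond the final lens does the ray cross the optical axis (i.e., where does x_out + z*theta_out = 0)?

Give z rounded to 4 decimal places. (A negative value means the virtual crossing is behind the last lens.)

Answer: 13.5000

Derivation:
Initial: x=10.0000 theta=0.0000
After 1 (propagate distance d=18): x=10.0000 theta=0.0000
After 2 (thin lens f=49): x=10.0000 theta=-10/49 (≈-0.2041)
After 3 (propagate distance d=22): x=270/49 (≈5.5102) theta=-10/49 (≈-0.2041)
After 4 (thin lens f=27): x=270/49 (≈5.5102) theta=-20/49 (≈-0.4082)
z_focus = -x_out/theta_out = -(270/49)/(-20/49) = 13.5000
Rounded to 4 decimal places: z = 13.5000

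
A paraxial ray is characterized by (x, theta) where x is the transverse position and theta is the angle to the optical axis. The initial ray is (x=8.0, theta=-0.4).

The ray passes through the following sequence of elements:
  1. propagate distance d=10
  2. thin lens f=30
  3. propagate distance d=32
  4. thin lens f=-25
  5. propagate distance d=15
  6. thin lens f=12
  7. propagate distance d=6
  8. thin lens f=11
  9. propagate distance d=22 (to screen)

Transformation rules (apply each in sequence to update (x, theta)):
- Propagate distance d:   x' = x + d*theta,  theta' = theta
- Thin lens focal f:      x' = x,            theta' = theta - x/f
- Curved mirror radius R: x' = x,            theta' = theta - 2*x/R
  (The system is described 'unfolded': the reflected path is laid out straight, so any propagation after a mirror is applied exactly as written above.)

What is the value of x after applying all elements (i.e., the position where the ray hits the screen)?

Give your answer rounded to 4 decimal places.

Initial: x=8.0000 theta=-0.4000
After 1 (propagate distance d=10): x=4.0000 theta=-0.4000
After 2 (thin lens f=30): x=4.0000 theta=-8/15 (≈-0.5333)
After 3 (propagate distance d=32): x=-196/15 (≈-13.0667) theta=-8/15 (≈-0.5333)
After 4 (thin lens f=-25): x=-196/15 (≈-13.0667) theta=-1.0560
After 5 (propagate distance d=15): x=-2168/75 (≈-28.9067) theta=-1.0560
After 6 (thin lens f=12): x=-2168/75 (≈-28.9067) theta=1522/1125 (≈1.3529)
After 7 (propagate distance d=6): x=-7796/375 (≈-20.7893) theta=1522/1125 (≈1.3529)
After 8 (thin lens f=11): x=-7796/375 (≈-20.7893) theta=8026/2475 (≈3.2428)
After 9 (propagate distance d=22 (to screen)): x=56872/1125 (≈50.5529) theta=8026/2475 (≈3.2428)
Rounded to 4 decimal places: x = 50.5529

Answer: 50.5529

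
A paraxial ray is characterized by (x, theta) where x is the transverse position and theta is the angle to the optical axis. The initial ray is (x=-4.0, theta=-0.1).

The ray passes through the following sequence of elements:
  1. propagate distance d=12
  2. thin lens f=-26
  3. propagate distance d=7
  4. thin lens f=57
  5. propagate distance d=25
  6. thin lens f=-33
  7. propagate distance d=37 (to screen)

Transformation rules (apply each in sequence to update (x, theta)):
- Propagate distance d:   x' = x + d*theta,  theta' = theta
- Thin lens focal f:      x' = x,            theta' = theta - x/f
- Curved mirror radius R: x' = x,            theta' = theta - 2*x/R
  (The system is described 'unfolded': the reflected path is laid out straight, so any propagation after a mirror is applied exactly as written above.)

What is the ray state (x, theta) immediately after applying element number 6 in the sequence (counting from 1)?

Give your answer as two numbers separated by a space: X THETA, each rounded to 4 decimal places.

Initial: x=-4.0000 theta=-0.1000
After 1 (propagate distance d=12): x=-5.2000 theta=-0.1000
After 2 (thin lens f=-26): x=-5.2000 theta=-0.3000
After 3 (propagate distance d=7): x=-7.3000 theta=-0.3000
After 4 (thin lens f=57): x=-7.3000 theta=-49/285 (≈-0.1719)
After 5 (propagate distance d=25): x=-6611/570 (≈-11.5982) theta=-49/285 (≈-0.1719)
After 6 (thin lens f=-33): x=-6611/570 (≈-11.5982) theta=-179/342 (≈-0.5234)
Rounded to 4 decimal places: x = -11.5982, theta = -0.5234

Answer: -11.5982 -0.5234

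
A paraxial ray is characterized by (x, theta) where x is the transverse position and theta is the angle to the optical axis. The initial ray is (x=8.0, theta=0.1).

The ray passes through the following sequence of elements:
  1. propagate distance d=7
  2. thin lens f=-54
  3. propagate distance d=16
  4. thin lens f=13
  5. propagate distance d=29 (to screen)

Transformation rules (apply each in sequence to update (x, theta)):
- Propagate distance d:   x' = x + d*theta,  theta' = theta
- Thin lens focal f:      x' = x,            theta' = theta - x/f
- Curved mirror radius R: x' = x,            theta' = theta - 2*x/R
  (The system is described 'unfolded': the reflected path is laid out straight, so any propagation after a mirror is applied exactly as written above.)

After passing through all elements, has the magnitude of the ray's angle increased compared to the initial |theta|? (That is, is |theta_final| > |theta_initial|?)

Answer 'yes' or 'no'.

Initial: x=8.0000 theta=0.1000
After 1 (propagate distance d=7): x=8.7000 theta=0.1000
After 2 (thin lens f=-54): x=8.7000 theta=47/180 (≈0.2611)
After 3 (propagate distance d=16): x=1159/90 (≈12.8778) theta=47/180 (≈0.2611)
After 4 (thin lens f=13): x=1159/90 (≈12.8778) theta=-569/780 (≈-0.7295)
After 5 (propagate distance d=29 (to screen)): x=-19369/2340 (≈-8.2774) theta=-569/780 (≈-0.7295)
|theta_initial|=0.1000 |theta_final|=569/780 (≈0.7295) -> increased

Answer: yes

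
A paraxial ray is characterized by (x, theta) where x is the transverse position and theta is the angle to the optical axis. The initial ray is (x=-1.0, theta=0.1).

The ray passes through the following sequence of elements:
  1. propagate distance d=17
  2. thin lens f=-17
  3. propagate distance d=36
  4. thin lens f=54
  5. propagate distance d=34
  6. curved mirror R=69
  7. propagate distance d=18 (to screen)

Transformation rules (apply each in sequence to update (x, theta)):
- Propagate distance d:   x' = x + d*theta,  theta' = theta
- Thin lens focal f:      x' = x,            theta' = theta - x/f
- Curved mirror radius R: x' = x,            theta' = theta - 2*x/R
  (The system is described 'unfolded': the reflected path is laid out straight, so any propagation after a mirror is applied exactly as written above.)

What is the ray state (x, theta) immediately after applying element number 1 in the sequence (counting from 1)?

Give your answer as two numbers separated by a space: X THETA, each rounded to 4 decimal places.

Answer: 0.7000 0.1000

Derivation:
Initial: x=-1.0000 theta=0.1000
After 1 (propagate distance d=17): x=0.7000 theta=0.1000
Rounded to 4 decimal places: x = 0.7000, theta = 0.1000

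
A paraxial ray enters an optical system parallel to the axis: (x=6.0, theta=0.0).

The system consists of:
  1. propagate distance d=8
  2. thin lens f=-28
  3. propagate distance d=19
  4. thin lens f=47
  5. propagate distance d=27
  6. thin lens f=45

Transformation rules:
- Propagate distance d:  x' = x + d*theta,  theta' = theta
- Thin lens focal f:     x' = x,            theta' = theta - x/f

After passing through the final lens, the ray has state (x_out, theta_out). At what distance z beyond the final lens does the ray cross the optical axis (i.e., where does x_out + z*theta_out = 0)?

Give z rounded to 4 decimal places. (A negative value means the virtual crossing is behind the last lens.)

Answer: 45.0000

Derivation:
Initial: x=6.0000 theta=0.0000
After 1 (propagate distance d=8): x=6.0000 theta=0.0000
After 2 (thin lens f=-28): x=6.0000 theta=3/14 (≈0.2143)
After 3 (propagate distance d=19): x=141/14 (≈10.0714) theta=3/14 (≈0.2143)
After 4 (thin lens f=47): x=141/14 (≈10.0714) theta=0.0000
After 5 (propagate distance d=27): x=141/14 (≈10.0714) theta=0.0000
After 6 (thin lens f=45): x=141/14 (≈10.0714) theta=-47/210 (≈-0.2238)
z_focus = -x_out/theta_out = -(141/14)/(-47/210) = 45.0000
Rounded to 4 decimal places: z = 45.0000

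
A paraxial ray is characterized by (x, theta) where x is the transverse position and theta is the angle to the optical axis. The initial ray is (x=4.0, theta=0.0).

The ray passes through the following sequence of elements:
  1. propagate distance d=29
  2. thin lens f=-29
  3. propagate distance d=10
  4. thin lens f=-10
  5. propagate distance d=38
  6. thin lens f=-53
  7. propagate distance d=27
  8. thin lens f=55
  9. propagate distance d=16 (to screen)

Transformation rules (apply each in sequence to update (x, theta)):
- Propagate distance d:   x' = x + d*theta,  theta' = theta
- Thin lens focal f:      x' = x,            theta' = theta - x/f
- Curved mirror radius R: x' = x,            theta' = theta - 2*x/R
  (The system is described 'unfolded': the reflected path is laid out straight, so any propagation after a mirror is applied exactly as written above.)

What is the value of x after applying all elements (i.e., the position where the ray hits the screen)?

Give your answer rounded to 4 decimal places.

Initial: x=4.0000 theta=0.0000
After 1 (propagate distance d=29): x=4.0000 theta=0.0000
After 2 (thin lens f=-29): x=4.0000 theta=4/29 (≈0.1379)
After 3 (propagate distance d=10): x=156/29 (≈5.3793) theta=4/29 (≈0.1379)
After 4 (thin lens f=-10): x=156/29 (≈5.3793) theta=98/145 (≈0.6759)
After 5 (propagate distance d=38): x=4504/145 (≈31.0621) theta=98/145 (≈0.6759)
After 6 (thin lens f=-53): x=4504/145 (≈31.0621) theta=9698/7685 (≈1.2619)
After 7 (propagate distance d=27): x=500558/7685 (≈65.1344) theta=9698/7685 (≈1.2619)
After 8 (thin lens f=55): x=500558/7685 (≈65.1344) theta=32832/422675 (≈0.0777)
After 9 (propagate distance d=16 (to screen)): x=28056002/422675 (≈66.3772) theta=32832/422675 (≈0.0777)
Rounded to 4 decimal places: x = 66.3772

Answer: 66.3772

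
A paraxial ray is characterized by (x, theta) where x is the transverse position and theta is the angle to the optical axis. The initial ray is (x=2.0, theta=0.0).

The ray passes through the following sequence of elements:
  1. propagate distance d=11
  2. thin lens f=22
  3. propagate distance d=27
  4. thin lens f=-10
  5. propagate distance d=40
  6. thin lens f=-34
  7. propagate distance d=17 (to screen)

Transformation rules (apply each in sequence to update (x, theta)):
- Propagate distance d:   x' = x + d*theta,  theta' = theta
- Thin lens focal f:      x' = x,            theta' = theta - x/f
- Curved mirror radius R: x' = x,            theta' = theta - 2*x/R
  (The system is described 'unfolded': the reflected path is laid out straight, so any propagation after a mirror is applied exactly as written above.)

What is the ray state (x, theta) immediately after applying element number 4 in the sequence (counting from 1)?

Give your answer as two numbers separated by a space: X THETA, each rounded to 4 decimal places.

Answer: -0.4545 -0.1364

Derivation:
Initial: x=2.0000 theta=0.0000
After 1 (propagate distance d=11): x=2.0000 theta=0.0000
After 2 (thin lens f=22): x=2.0000 theta=-1/11 (≈-0.0909)
After 3 (propagate distance d=27): x=-5/11 (≈-0.4545) theta=-1/11 (≈-0.0909)
After 4 (thin lens f=-10): x=-5/11 (≈-0.4545) theta=-3/22 (≈-0.1364)
Rounded to 4 decimal places: x = -0.4545, theta = -0.1364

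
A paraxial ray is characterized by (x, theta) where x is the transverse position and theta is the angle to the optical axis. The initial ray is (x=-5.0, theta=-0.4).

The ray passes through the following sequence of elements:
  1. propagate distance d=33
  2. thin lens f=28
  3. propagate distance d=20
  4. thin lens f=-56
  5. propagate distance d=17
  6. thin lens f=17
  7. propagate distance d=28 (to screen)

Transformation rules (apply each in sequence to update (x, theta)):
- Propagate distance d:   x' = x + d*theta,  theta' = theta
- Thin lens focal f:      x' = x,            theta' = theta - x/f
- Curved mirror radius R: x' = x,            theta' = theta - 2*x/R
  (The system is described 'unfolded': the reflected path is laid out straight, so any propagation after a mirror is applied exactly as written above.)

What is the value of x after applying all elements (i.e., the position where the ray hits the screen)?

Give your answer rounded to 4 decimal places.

Answer: 8.7840

Derivation:
Initial: x=-5.0000 theta=-0.4000
After 1 (propagate distance d=33): x=-18.2000 theta=-0.4000
After 2 (thin lens f=28): x=-18.2000 theta=0.2500
After 3 (propagate distance d=20): x=-13.2000 theta=0.2500
After 4 (thin lens f=-56): x=-13.2000 theta=1/70 (≈0.0143)
After 5 (propagate distance d=17): x=-907/70 (≈-12.9571) theta=1/70 (≈0.0143)
After 6 (thin lens f=17): x=-907/70 (≈-12.9571) theta=66/85 (≈0.7765)
After 7 (propagate distance d=28 (to screen)): x=10453/1190 (≈8.7840) theta=66/85 (≈0.7765)
Rounded to 4 decimal places: x = 8.7840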